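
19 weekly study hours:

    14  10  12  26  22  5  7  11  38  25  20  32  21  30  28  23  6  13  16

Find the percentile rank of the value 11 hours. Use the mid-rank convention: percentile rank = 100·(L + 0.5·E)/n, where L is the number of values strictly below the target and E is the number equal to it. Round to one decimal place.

Sorted: 5, 6, 7, 10, 11, 12, 13, 14, 16, 20, 21, 22, 23, 25, 26, 28, 30, 32, 38.
Count below 11: L = 4; count equal: E = 1; n = 19.
Percentile rank = 100·(4 + 0.5·1)/19 = 100·4.5/19 = 23.68.

23.7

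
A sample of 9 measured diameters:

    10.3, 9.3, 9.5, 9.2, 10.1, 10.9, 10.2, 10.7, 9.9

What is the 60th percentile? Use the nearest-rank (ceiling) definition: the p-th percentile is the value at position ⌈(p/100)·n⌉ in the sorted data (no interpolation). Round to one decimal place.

10.2

Sorted: 9.2, 9.3, 9.5, 9.9, 10.1, 10.2, 10.3, 10.7, 10.9.
n = 9.
Position = ⌈60/100 · 9⌉ = ⌈5.4⌉ = 6.
The value at rank 6 is 10.2.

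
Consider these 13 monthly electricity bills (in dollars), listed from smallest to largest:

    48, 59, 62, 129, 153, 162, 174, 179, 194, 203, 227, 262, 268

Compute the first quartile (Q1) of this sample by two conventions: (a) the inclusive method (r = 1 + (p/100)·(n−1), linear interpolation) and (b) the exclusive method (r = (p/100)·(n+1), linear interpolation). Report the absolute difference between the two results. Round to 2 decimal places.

n = 13.
(a) r = 4 → value at rank 4 = 129.
(b) r = 3.5; between ranks 3 (62) and 4 (129): 95.5.
|129 − 95.5| = 33.5.

33.50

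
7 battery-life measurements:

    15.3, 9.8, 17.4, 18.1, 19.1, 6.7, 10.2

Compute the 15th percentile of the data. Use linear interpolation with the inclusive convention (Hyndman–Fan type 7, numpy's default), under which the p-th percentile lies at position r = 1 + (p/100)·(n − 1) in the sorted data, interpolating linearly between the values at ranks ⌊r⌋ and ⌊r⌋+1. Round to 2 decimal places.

Sorted: 6.7, 9.8, 10.2, 15.3, 17.4, 18.1, 19.1.
n = 7.
r = 1 + (15/100)·(7 − 1) = 1 + 0.9 = 1.9.
Rank 1 is 6.7 and rank 2 is 9.8.
Interpolate: 6.7 + 0.9·(9.8 − 6.7) = 6.7 + 0.9·3.1 = 9.49.

9.49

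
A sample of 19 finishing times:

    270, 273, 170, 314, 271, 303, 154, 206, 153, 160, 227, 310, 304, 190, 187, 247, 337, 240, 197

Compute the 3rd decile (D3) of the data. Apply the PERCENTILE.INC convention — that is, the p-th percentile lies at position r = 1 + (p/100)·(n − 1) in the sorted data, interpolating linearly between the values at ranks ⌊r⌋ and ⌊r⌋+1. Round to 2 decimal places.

Sorted: 153, 154, 160, 170, 187, 190, 197, 206, 227, 240, 247, 270, 271, 273, 303, 304, 310, 314, 337.
n = 19.
r = 1 + (30/100)·(19 − 1) = 1 + 5.4 = 6.4.
Rank 6 is 190 and rank 7 is 197.
Interpolate: 190 + 0.4·(197 − 190) = 190 + 0.4·7 = 192.8.

192.80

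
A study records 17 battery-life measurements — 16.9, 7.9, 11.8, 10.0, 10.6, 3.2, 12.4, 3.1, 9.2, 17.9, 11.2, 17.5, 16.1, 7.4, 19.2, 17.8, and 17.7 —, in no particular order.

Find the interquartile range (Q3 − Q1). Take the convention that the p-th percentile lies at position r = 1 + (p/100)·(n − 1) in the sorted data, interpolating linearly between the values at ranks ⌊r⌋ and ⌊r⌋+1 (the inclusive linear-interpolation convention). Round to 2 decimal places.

8.30

Sorted: 3.1, 3.2, 7.4, 7.9, 9.2, 10.0, 10.6, 11.2, 11.8, 12.4, 16.1, 16.9, 17.5, 17.7, 17.8, 17.9, 19.2.
n = 17.
P25: r = 5 (integer) → 9.2.
P75: r = 13 (integer) → 17.5.
Difference: 17.5 − 9.2 = 8.3.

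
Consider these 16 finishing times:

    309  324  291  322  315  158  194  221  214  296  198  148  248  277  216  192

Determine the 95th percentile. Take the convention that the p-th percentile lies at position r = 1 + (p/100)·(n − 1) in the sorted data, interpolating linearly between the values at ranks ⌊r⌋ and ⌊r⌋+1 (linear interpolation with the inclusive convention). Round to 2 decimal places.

Sorted: 148, 158, 192, 194, 198, 214, 216, 221, 248, 277, 291, 296, 309, 315, 322, 324.
n = 16.
r = 1 + (95/100)·(16 − 1) = 1 + 14.25 = 15.25.
Rank 15 is 322 and rank 16 is 324.
Interpolate: 322 + 0.25·(324 − 322) = 322 + 0.25·2 = 322.5.

322.50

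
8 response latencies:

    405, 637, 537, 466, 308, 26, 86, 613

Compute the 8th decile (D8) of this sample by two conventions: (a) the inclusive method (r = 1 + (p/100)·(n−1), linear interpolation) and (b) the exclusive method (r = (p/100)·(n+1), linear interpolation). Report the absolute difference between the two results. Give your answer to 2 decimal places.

Sorted: 26, 86, 308, 405, 466, 537, 613, 637.
n = 8.
(a) r = 6.6; between ranks 6 (537) and 7 (613): 582.6.
(b) r = 7.2; between ranks 7 (613) and 8 (637): 617.8.
|582.6 − 617.8| = 35.2.

35.20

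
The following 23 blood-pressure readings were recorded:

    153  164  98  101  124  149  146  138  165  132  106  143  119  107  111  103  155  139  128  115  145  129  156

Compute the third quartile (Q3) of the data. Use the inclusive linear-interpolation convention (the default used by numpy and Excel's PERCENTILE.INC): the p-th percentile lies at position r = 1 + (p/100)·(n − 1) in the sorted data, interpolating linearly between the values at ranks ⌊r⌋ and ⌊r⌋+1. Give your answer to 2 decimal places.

Sorted: 98, 101, 103, 106, 107, 111, 115, 119, 124, 128, 129, 132, 138, 139, 143, 145, 146, 149, 153, 155, 156, 164, 165.
n = 23.
r = 1 + (75/100)·(23 − 1) = 1 + 16.5 = 17.5.
Rank 17 is 146 and rank 18 is 149.
Interpolate: 146 + 0.5·(149 − 146) = 146 + 0.5·3 = 147.5.

147.50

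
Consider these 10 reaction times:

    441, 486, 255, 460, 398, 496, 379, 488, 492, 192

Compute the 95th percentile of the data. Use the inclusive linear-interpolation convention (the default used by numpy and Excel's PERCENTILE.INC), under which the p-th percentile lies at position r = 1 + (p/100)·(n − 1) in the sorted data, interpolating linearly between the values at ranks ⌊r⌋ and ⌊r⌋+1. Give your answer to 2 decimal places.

Sorted: 192, 255, 379, 398, 441, 460, 486, 488, 492, 496.
n = 10.
r = 1 + (95/100)·(10 − 1) = 1 + 8.55 = 9.55.
Rank 9 is 492 and rank 10 is 496.
Interpolate: 492 + 0.55·(496 − 492) = 492 + 0.55·4 = 494.2.

494.20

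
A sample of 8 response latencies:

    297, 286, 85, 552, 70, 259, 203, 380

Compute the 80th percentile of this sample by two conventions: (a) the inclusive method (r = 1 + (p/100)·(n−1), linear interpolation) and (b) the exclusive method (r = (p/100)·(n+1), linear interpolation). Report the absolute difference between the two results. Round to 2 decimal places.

67.60

Sorted: 70, 85, 203, 259, 286, 297, 380, 552.
n = 8.
(a) r = 6.6; between ranks 6 (297) and 7 (380): 346.8.
(b) r = 7.2; between ranks 7 (380) and 8 (552): 414.4.
|346.8 − 414.4| = 67.6.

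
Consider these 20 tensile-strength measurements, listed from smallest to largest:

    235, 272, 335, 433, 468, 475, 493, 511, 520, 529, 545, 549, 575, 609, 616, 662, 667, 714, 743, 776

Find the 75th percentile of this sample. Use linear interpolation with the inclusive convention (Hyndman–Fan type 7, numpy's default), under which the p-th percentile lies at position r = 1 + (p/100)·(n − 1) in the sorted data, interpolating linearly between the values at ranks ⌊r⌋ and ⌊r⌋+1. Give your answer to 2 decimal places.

627.50

n = 20.
r = 1 + (75/100)·(20 − 1) = 1 + 14.25 = 15.25.
Rank 15 is 616 and rank 16 is 662.
Interpolate: 616 + 0.25·(662 − 616) = 616 + 0.25·46 = 627.5.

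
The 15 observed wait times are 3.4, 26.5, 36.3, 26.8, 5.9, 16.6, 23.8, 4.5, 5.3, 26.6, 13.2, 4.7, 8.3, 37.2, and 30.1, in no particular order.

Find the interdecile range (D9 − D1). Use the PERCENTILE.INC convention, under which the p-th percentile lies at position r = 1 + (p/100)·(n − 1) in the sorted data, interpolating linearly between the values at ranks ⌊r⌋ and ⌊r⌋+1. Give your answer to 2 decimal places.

Sorted: 3.4, 4.5, 4.7, 5.3, 5.9, 8.3, 13.2, 16.6, 23.8, 26.5, 26.6, 26.8, 30.1, 36.3, 37.2.
n = 15.
P10: r = 2.4; ranks 2–3 are 4.5, 4.7; interpolating gives 4.58.
P90: r = 13.6; ranks 13–14 are 30.1, 36.3; interpolating gives 33.82.
Difference: 33.82 − 4.58 = 29.24.

29.24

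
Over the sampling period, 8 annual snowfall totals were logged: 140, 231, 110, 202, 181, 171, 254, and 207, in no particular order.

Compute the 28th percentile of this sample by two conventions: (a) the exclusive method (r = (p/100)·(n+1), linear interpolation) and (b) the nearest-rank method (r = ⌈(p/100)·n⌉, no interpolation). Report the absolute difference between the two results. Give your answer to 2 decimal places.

14.88

Sorted: 110, 140, 171, 181, 202, 207, 231, 254.
n = 8.
(a) r = 2.52; between ranks 2 (140) and 3 (171): 156.12.
(b) the nearest-rank method: rank 3 → 171.
|156.12 − 171| = 14.88.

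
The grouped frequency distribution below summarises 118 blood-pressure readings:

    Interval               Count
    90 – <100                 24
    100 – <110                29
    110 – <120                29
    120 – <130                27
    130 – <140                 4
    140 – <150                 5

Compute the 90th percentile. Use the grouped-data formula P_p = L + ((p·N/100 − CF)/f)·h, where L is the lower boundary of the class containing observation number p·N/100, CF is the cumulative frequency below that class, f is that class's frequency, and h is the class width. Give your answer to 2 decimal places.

N = 118; target position k = 90/100 · 118 = 106.2.
Cumulative frequencies: 24, 53, 82, 109, 113, 118.
Observation 106.2 falls in the class 120 – <130.
L = 120, CF = 82, f = 27, h = 10.
P90 = 120 + ((106.2 − 82)/27)·10 = 120 + 8.96296 = 128.963.

128.96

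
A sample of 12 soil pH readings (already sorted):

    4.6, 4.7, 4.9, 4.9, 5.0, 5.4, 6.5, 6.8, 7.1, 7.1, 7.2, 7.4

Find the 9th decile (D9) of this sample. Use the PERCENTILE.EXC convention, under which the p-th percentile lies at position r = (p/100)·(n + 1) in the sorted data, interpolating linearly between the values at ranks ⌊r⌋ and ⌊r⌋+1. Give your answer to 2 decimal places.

7.34

n = 12.
r = (90/100)·(12 + 1) = 11.7.
Rank 11 is 7.2 and rank 12 is 7.4.
Interpolate: 7.2 + 0.7·(7.4 − 7.2) = 7.2 + 0.7·0.2 = 7.34.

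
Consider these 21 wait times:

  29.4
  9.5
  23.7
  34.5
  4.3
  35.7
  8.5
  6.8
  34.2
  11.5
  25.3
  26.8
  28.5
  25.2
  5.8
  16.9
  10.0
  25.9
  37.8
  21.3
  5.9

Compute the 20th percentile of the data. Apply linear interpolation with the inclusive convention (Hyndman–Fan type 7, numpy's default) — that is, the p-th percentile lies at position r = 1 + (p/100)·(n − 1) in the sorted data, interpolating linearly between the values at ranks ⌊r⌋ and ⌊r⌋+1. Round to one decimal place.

Sorted: 4.3, 5.8, 5.9, 6.8, 8.5, 9.5, 10.0, 11.5, 16.9, 21.3, 23.7, 25.2, 25.3, 25.9, 26.8, 28.5, 29.4, 34.2, 34.5, 35.7, 37.8.
n = 21.
r = 1 + (20/100)·(21 − 1) = 1 + 4 = 5.
r is an integer, so P20 is the value at rank 5: 8.5.

8.5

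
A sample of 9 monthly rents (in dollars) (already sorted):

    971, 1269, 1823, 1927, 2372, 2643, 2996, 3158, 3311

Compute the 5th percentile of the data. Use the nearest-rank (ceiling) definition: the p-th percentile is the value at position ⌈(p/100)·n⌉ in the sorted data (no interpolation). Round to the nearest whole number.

971

n = 9.
Position = ⌈5/100 · 9⌉ = ⌈0.45⌉ = 1.
The value at rank 1 is 971.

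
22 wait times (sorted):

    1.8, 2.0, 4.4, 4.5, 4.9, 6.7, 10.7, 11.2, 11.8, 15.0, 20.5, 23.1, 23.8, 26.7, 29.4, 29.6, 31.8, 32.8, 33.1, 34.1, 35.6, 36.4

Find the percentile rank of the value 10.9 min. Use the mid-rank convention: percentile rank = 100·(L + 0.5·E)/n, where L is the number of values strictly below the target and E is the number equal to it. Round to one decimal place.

Count below 10.9: L = 7; count equal: E = 0; n = 22.
Percentile rank = 100·(7 + 0.5·0)/22 = 100·7/22 = 31.82.

31.8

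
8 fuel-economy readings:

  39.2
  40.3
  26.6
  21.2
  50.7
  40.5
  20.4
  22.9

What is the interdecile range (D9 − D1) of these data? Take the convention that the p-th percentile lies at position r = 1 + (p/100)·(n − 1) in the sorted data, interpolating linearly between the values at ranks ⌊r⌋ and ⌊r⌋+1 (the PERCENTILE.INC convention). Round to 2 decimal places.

22.60

Sorted: 20.4, 21.2, 22.9, 26.6, 39.2, 40.3, 40.5, 50.7.
n = 8.
P10: r = 1.7; ranks 1–2 are 20.4, 21.2; interpolating gives 20.96.
P90: r = 7.3; ranks 7–8 are 40.5, 50.7; interpolating gives 43.56.
Difference: 43.56 − 20.96 = 22.6.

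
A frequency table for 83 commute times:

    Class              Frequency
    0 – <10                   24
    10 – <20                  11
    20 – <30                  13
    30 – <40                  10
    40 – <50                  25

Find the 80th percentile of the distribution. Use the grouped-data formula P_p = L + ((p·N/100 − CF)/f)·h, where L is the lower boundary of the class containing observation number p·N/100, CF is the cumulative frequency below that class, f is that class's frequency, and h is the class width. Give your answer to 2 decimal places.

43.36

N = 83; target position k = 80/100 · 83 = 66.4.
Cumulative frequencies: 24, 35, 48, 58, 83.
Observation 66.4 falls in the class 40 – <50.
L = 40, CF = 58, f = 25, h = 10.
P80 = 40 + ((66.4 − 58)/25)·10 = 40 + 3.36 = 43.36.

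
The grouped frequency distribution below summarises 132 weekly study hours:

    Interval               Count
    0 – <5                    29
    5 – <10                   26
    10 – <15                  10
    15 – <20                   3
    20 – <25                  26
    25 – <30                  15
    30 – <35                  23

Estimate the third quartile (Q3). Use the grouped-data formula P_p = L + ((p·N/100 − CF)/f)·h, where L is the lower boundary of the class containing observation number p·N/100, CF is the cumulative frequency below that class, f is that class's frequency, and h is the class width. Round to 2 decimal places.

N = 132; target position k = 75/100 · 132 = 99.
Cumulative frequencies: 29, 55, 65, 68, 94, 109, 132.
Observation 99 falls in the class 25 – <30.
L = 25, CF = 94, f = 15, h = 5.
P75 = 25 + ((99 − 94)/15)·5 = 25 + 1.66667 = 26.6667.

26.67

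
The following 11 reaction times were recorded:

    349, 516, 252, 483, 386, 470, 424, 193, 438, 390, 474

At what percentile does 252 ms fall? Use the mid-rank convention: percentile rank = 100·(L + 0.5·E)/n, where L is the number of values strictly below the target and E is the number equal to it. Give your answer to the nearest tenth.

Sorted: 193, 252, 349, 386, 390, 424, 438, 470, 474, 483, 516.
Count below 252: L = 1; count equal: E = 1; n = 11.
Percentile rank = 100·(1 + 0.5·1)/11 = 100·1.5/11 = 13.64.

13.6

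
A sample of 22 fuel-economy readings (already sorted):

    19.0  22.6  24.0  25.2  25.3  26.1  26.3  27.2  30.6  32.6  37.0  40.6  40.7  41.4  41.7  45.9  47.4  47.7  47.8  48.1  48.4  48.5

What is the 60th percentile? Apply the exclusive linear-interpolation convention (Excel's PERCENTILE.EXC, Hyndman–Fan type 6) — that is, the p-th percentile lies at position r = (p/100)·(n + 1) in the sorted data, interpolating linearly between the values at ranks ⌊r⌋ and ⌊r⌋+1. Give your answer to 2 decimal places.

n = 22.
r = (60/100)·(22 + 1) = 13.8.
Rank 13 is 40.7 and rank 14 is 41.4.
Interpolate: 40.7 + 0.8·(41.4 − 40.7) = 40.7 + 0.8·0.7 = 41.26.

41.26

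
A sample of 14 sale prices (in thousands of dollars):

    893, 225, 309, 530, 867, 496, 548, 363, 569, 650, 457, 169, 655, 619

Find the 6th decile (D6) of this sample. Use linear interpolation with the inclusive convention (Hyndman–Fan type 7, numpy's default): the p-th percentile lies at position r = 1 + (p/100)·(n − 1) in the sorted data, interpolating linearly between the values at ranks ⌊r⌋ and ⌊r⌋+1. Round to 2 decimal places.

564.80

Sorted: 169, 225, 309, 363, 457, 496, 530, 548, 569, 619, 650, 655, 867, 893.
n = 14.
r = 1 + (60/100)·(14 − 1) = 1 + 7.8 = 8.8.
Rank 8 is 548 and rank 9 is 569.
Interpolate: 548 + 0.8·(569 − 548) = 548 + 0.8·21 = 564.8.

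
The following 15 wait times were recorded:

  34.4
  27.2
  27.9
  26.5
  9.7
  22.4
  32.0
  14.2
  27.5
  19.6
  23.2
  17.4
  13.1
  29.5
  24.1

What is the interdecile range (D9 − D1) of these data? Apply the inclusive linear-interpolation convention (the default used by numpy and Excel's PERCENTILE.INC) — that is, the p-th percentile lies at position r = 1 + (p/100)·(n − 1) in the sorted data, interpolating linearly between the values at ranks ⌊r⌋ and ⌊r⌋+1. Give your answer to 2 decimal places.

17.46

Sorted: 9.7, 13.1, 14.2, 17.4, 19.6, 22.4, 23.2, 24.1, 26.5, 27.2, 27.5, 27.9, 29.5, 32.0, 34.4.
n = 15.
P10: r = 2.4; ranks 2–3 are 13.1, 14.2; interpolating gives 13.54.
P90: r = 13.6; ranks 13–14 are 29.5, 32.0; interpolating gives 31.
Difference: 31 − 13.54 = 17.46.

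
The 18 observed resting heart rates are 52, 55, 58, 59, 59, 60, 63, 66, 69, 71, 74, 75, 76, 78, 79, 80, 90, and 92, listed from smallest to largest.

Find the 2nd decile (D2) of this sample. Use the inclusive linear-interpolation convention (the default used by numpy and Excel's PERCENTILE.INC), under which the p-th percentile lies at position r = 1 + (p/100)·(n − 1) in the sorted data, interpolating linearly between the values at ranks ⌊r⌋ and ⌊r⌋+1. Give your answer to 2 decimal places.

n = 18.
r = 1 + (20/100)·(18 − 1) = 1 + 3.4 = 4.4.
Rank 4 is 59 and rank 5 is 59.
Interpolate: 59 + 0.4·(59 − 59) = 59 + 0.4·0 = 59.

59.00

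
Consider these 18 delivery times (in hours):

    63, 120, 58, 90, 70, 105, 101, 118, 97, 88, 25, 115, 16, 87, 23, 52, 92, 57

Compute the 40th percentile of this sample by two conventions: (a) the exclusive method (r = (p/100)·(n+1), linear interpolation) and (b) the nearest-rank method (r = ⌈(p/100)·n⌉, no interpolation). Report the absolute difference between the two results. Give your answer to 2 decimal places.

Sorted: 16, 23, 25, 52, 57, 58, 63, 70, 87, 88, 90, 92, 97, 101, 105, 115, 118, 120.
n = 18.
(a) r = 7.6; between ranks 7 (63) and 8 (70): 67.2.
(b) the nearest-rank method: rank 8 → 70.
|67.2 − 70| = 2.8.

2.80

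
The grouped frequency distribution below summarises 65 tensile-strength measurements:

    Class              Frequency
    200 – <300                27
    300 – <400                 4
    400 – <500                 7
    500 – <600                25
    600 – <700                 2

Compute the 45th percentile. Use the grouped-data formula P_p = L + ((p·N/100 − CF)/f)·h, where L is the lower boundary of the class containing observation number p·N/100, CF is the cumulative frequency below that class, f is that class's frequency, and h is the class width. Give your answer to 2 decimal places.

356.25

N = 65; target position k = 45/100 · 65 = 29.25.
Cumulative frequencies: 27, 31, 38, 63, 65.
Observation 29.25 falls in the class 300 – <400.
L = 300, CF = 27, f = 4, h = 100.
P45 = 300 + ((29.25 − 27)/4)·100 = 300 + 56.25 = 356.25.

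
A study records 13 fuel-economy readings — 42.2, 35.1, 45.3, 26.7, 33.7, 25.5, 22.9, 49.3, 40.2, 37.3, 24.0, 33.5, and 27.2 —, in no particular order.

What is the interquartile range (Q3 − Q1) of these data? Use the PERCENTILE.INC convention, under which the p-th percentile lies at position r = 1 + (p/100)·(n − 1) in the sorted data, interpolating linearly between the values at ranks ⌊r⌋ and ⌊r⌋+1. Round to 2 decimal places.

Sorted: 22.9, 24.0, 25.5, 26.7, 27.2, 33.5, 33.7, 35.1, 37.3, 40.2, 42.2, 45.3, 49.3.
n = 13.
P25: r = 4 (integer) → 26.7.
P75: r = 10 (integer) → 40.2.
Difference: 40.2 − 26.7 = 13.5.

13.50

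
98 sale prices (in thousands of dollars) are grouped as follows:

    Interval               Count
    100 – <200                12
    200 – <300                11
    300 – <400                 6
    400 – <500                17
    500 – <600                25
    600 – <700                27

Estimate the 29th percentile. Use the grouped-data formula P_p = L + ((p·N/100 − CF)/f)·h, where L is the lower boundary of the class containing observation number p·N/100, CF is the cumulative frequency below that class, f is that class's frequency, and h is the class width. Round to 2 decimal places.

N = 98; target position k = 29/100 · 98 = 28.42.
Cumulative frequencies: 12, 23, 29, 46, 71, 98.
Observation 28.42 falls in the class 300 – <400.
L = 300, CF = 23, f = 6, h = 100.
P29 = 300 + ((28.42 − 23)/6)·100 = 300 + 90.3333 = 390.333.

390.33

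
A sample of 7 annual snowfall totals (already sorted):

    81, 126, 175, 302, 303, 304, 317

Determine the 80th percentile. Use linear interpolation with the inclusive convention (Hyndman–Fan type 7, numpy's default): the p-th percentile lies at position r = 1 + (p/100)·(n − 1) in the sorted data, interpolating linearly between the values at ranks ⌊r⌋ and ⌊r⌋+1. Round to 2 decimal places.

303.80

n = 7.
r = 1 + (80/100)·(7 − 1) = 1 + 4.8 = 5.8.
Rank 5 is 303 and rank 6 is 304.
Interpolate: 303 + 0.8·(304 − 303) = 303 + 0.8·1 = 303.8.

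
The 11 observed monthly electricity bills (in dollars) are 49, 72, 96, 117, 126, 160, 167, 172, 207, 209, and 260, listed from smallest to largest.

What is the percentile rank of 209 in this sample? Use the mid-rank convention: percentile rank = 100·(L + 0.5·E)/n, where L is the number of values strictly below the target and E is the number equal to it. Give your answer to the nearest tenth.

Count below 209: L = 9; count equal: E = 1; n = 11.
Percentile rank = 100·(9 + 0.5·1)/11 = 100·9.5/11 = 86.36.

86.4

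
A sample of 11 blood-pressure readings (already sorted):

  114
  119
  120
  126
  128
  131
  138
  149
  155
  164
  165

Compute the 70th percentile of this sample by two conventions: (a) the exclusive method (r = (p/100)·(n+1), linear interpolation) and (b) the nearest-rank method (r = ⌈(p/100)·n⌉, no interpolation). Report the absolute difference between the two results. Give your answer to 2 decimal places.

2.40

n = 11.
(a) r = 8.4; between ranks 8 (149) and 9 (155): 151.4.
(b) the nearest-rank method: rank 8 → 149.
|151.4 − 149| = 2.4.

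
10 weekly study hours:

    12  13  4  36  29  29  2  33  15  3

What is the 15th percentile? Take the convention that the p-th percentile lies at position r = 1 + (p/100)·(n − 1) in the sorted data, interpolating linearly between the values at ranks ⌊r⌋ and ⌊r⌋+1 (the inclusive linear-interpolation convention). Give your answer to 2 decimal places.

Sorted: 2, 3, 4, 12, 13, 15, 29, 29, 33, 36.
n = 10.
r = 1 + (15/100)·(10 − 1) = 1 + 1.35 = 2.35.
Rank 2 is 3 and rank 3 is 4.
Interpolate: 3 + 0.35·(4 − 3) = 3 + 0.35·1 = 3.35.

3.35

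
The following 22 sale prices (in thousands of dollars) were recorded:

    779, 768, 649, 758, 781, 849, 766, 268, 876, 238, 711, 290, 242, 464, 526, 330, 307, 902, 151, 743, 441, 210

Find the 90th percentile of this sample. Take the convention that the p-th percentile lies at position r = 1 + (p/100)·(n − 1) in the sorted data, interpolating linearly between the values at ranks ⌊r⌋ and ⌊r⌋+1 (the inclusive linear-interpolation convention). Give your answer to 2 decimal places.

Sorted: 151, 210, 238, 242, 268, 290, 307, 330, 441, 464, 526, 649, 711, 743, 758, 766, 768, 779, 781, 849, 876, 902.
n = 22.
r = 1 + (90/100)·(22 − 1) = 1 + 18.9 = 19.9.
Rank 19 is 781 and rank 20 is 849.
Interpolate: 781 + 0.9·(849 − 781) = 781 + 0.9·68 = 842.2.

842.20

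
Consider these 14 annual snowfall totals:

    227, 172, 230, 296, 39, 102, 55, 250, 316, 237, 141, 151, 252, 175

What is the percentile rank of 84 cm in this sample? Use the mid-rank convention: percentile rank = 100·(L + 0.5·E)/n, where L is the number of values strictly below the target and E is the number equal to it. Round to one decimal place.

Sorted: 39, 55, 102, 141, 151, 172, 175, 227, 230, 237, 250, 252, 296, 316.
Count below 84: L = 2; count equal: E = 0; n = 14.
Percentile rank = 100·(2 + 0.5·0)/14 = 100·2/14 = 14.29.

14.3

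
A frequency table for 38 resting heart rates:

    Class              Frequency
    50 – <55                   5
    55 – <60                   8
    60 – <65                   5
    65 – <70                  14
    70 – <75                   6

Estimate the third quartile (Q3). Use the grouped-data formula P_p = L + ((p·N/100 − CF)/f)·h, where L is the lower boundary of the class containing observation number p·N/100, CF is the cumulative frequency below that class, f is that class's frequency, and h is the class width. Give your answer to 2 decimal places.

N = 38; target position k = 75/100 · 38 = 28.5.
Cumulative frequencies: 5, 13, 18, 32, 38.
Observation 28.5 falls in the class 65 – <70.
L = 65, CF = 18, f = 14, h = 5.
P75 = 65 + ((28.5 − 18)/14)·5 = 65 + 3.75 = 68.75.

68.75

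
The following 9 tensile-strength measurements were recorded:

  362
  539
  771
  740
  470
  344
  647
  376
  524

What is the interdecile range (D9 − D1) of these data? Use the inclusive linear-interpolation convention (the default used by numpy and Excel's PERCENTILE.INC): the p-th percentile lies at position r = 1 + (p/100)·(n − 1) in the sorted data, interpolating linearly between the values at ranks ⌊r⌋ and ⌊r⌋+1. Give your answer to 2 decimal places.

Sorted: 344, 362, 376, 470, 524, 539, 647, 740, 771.
n = 9.
P10: r = 1.8; ranks 1–2 are 344, 362; interpolating gives 358.4.
P90: r = 8.2; ranks 8–9 are 740, 771; interpolating gives 746.2.
Difference: 746.2 − 358.4 = 387.8.

387.80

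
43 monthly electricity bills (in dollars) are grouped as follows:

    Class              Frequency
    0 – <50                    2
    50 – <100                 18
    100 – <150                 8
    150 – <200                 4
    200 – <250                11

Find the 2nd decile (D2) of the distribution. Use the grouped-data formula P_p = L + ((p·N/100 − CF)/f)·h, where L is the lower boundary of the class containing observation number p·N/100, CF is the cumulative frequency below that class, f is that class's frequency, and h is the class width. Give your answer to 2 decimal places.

68.33

N = 43; target position k = 20/100 · 43 = 8.6.
Cumulative frequencies: 2, 20, 28, 32, 43.
Observation 8.6 falls in the class 50 – <100.
L = 50, CF = 2, f = 18, h = 50.
P20 = 50 + ((8.6 − 2)/18)·50 = 50 + 18.3333 = 68.3333.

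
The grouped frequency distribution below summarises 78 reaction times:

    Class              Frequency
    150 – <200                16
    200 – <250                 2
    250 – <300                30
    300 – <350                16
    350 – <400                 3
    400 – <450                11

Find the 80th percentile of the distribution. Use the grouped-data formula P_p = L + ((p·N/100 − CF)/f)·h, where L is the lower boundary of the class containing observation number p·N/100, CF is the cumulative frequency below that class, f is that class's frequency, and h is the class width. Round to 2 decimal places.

N = 78; target position k = 80/100 · 78 = 62.4.
Cumulative frequencies: 16, 18, 48, 64, 67, 78.
Observation 62.4 falls in the class 300 – <350.
L = 300, CF = 48, f = 16, h = 50.
P80 = 300 + ((62.4 − 48)/16)·50 = 300 + 45 = 345.

345.00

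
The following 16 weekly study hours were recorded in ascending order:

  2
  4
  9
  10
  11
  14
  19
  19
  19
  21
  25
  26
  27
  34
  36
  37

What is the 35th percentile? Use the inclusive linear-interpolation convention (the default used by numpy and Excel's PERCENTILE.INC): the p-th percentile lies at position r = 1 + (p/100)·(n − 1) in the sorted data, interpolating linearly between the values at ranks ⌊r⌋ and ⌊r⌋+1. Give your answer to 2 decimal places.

n = 16.
r = 1 + (35/100)·(16 − 1) = 1 + 5.25 = 6.25.
Rank 6 is 14 and rank 7 is 19.
Interpolate: 14 + 0.25·(19 − 14) = 14 + 0.25·5 = 15.25.

15.25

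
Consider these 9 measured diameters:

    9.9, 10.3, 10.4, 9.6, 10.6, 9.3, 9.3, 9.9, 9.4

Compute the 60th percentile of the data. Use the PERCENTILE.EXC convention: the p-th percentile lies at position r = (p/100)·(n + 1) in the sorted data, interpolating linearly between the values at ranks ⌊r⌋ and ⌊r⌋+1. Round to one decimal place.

Sorted: 9.3, 9.3, 9.4, 9.6, 9.9, 9.9, 10.3, 10.4, 10.6.
n = 9.
r = (60/100)·(9 + 1) = 6.
r is an integer, so P60 is the value at rank 6: 9.9.

9.9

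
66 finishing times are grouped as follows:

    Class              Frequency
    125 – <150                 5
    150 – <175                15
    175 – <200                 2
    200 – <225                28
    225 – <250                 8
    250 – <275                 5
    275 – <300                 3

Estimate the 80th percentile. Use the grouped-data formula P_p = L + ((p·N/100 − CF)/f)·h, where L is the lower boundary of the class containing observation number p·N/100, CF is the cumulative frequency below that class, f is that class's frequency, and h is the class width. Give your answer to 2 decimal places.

233.75

N = 66; target position k = 80/100 · 66 = 52.8.
Cumulative frequencies: 5, 20, 22, 50, 58, 63, 66.
Observation 52.8 falls in the class 225 – <250.
L = 225, CF = 50, f = 8, h = 25.
P80 = 225 + ((52.8 − 50)/8)·25 = 225 + 8.75 = 233.75.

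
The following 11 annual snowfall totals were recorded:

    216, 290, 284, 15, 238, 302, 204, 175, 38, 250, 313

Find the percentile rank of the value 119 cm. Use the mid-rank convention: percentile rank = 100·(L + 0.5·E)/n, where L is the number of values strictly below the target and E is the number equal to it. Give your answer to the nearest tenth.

18.2

Sorted: 15, 38, 175, 204, 216, 238, 250, 284, 290, 302, 313.
Count below 119: L = 2; count equal: E = 0; n = 11.
Percentile rank = 100·(2 + 0.5·0)/11 = 100·2/11 = 18.18.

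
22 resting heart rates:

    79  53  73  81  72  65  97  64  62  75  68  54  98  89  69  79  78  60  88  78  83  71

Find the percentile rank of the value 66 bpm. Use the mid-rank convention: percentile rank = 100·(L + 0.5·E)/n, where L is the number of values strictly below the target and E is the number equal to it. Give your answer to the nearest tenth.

27.3

Sorted: 53, 54, 60, 62, 64, 65, 68, 69, 71, 72, 73, 75, 78, 78, 79, 79, 81, 83, 88, 89, 97, 98.
Count below 66: L = 6; count equal: E = 0; n = 22.
Percentile rank = 100·(6 + 0.5·0)/22 = 100·6/22 = 27.27.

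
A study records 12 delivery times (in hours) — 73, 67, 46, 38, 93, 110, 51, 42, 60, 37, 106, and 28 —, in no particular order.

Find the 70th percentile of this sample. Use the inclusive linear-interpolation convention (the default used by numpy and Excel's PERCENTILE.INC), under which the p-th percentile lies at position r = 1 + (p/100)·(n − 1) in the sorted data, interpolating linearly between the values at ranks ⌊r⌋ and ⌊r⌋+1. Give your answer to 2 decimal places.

Sorted: 28, 37, 38, 42, 46, 51, 60, 67, 73, 93, 106, 110.
n = 12.
r = 1 + (70/100)·(12 − 1) = 1 + 7.7 = 8.7.
Rank 8 is 67 and rank 9 is 73.
Interpolate: 67 + 0.7·(73 − 67) = 67 + 0.7·6 = 71.2.

71.20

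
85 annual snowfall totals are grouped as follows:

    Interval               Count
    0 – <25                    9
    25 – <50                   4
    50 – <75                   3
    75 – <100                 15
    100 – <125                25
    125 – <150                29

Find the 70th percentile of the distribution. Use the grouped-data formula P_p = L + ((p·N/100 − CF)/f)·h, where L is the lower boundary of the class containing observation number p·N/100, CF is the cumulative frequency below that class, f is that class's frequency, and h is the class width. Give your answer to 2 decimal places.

128.02

N = 85; target position k = 70/100 · 85 = 59.5.
Cumulative frequencies: 9, 13, 16, 31, 56, 85.
Observation 59.5 falls in the class 125 – <150.
L = 125, CF = 56, f = 29, h = 25.
P70 = 125 + ((59.5 − 56)/29)·25 = 125 + 3.01724 = 128.017.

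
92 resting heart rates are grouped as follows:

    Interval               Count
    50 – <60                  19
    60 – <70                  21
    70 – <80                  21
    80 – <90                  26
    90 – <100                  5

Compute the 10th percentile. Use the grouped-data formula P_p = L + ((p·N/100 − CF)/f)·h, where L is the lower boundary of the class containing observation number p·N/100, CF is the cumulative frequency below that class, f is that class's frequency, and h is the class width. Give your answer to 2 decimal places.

N = 92; target position k = 10/100 · 92 = 9.2.
Cumulative frequencies: 19, 40, 61, 87, 92.
Observation 9.2 falls in the class 50 – <60.
L = 50, CF = 0, f = 19, h = 10.
P10 = 50 + ((9.2 − 0)/19)·10 = 50 + 4.84211 = 54.8421.

54.84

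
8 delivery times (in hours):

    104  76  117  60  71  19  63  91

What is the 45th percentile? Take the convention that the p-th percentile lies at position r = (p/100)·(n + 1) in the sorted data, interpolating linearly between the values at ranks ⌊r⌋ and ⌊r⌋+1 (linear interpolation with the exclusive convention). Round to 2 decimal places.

Sorted: 19, 60, 63, 71, 76, 91, 104, 117.
n = 8.
r = (45/100)·(8 + 1) = 4.05.
Rank 4 is 71 and rank 5 is 76.
Interpolate: 71 + 0.05·(76 − 71) = 71 + 0.05·5 = 71.25.

71.25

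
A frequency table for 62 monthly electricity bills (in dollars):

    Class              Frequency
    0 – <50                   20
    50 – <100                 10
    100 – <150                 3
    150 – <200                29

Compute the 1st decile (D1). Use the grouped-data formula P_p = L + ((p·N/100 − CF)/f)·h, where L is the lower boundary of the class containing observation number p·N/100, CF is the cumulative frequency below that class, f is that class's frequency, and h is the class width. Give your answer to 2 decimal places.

N = 62; target position k = 10/100 · 62 = 6.2.
Cumulative frequencies: 20, 30, 33, 62.
Observation 6.2 falls in the class 0 – <50.
L = 0, CF = 0, f = 20, h = 50.
P10 = 0 + ((6.2 − 0)/20)·50 = 0 + 15.5 = 15.5.

15.50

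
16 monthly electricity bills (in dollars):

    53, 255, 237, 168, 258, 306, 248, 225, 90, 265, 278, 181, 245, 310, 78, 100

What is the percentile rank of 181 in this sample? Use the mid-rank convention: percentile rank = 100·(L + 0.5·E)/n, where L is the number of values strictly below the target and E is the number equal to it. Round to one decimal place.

34.4

Sorted: 53, 78, 90, 100, 168, 181, 225, 237, 245, 248, 255, 258, 265, 278, 306, 310.
Count below 181: L = 5; count equal: E = 1; n = 16.
Percentile rank = 100·(5 + 0.5·1)/16 = 100·5.5/16 = 34.38.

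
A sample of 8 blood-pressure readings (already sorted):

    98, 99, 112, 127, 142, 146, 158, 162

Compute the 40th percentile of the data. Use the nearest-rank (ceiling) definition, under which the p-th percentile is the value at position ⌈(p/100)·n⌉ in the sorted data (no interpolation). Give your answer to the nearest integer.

n = 8.
Position = ⌈40/100 · 8⌉ = ⌈3.2⌉ = 4.
The value at rank 4 is 127.

127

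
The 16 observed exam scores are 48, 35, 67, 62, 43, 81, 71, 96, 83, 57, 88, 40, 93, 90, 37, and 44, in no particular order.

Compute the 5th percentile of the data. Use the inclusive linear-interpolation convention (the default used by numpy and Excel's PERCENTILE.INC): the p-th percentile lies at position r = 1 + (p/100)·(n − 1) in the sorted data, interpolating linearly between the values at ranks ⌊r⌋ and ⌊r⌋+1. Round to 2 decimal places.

Sorted: 35, 37, 40, 43, 44, 48, 57, 62, 67, 71, 81, 83, 88, 90, 93, 96.
n = 16.
r = 1 + (5/100)·(16 − 1) = 1 + 0.75 = 1.75.
Rank 1 is 35 and rank 2 is 37.
Interpolate: 35 + 0.75·(37 − 35) = 35 + 0.75·2 = 36.5.

36.50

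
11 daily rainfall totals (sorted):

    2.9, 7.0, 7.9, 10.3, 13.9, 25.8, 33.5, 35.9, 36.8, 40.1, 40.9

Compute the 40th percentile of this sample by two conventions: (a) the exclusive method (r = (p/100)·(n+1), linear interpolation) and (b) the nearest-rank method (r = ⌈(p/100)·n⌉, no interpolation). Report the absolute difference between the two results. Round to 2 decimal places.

0.72

n = 11.
(a) r = 4.8; between ranks 4 (10.3) and 5 (13.9): 13.18.
(b) the nearest-rank method: rank 5 → 13.9.
|13.18 − 13.9| = 0.72.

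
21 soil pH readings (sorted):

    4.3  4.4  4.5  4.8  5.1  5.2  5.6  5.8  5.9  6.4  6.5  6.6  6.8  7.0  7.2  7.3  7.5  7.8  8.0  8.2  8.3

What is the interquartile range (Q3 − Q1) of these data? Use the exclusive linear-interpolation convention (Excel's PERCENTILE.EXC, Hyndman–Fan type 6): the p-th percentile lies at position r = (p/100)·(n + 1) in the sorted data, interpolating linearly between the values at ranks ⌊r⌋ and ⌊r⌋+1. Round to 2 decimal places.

n = 21.
P25: r = 5.5; ranks 5–6 are 5.1, 5.2; interpolating gives 5.15.
P75: r = 16.5; ranks 16–17 are 7.3, 7.5; interpolating gives 7.4.
Difference: 7.4 − 5.15 = 2.25.

2.25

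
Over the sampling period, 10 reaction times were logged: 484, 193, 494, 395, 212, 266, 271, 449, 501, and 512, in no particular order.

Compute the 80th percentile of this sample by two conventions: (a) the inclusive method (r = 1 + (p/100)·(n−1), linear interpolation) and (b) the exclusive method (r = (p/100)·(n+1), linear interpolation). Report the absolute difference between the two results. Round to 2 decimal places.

4.20

Sorted: 193, 212, 266, 271, 395, 449, 484, 494, 501, 512.
n = 10.
(a) r = 8.2; between ranks 8 (494) and 9 (501): 495.4.
(b) r = 8.8; between ranks 8 (494) and 9 (501): 499.6.
|495.4 − 499.6| = 4.2.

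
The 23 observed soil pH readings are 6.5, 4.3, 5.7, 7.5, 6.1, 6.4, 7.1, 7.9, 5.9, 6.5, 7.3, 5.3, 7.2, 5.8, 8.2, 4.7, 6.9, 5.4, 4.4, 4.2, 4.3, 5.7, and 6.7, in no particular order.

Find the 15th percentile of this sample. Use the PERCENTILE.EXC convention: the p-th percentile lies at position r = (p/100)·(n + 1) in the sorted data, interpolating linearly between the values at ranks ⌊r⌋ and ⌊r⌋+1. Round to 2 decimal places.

4.36

Sorted: 4.2, 4.3, 4.3, 4.4, 4.7, 5.3, 5.4, 5.7, 5.7, 5.8, 5.9, 6.1, 6.4, 6.5, 6.5, 6.7, 6.9, 7.1, 7.2, 7.3, 7.5, 7.9, 8.2.
n = 23.
r = (15/100)·(23 + 1) = 3.6.
Rank 3 is 4.3 and rank 4 is 4.4.
Interpolate: 4.3 + 0.6·(4.4 − 4.3) = 4.3 + 0.6·0.1 = 4.36.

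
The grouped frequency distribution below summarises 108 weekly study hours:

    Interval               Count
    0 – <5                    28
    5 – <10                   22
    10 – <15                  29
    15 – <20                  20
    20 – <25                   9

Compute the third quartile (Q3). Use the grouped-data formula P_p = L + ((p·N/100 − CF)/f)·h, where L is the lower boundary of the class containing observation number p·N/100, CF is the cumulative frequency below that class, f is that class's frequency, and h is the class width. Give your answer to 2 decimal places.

15.50

N = 108; target position k = 75/100 · 108 = 81.
Cumulative frequencies: 28, 50, 79, 99, 108.
Observation 81 falls in the class 15 – <20.
L = 15, CF = 79, f = 20, h = 5.
P75 = 15 + ((81 − 79)/20)·5 = 15 + 0.5 = 15.5.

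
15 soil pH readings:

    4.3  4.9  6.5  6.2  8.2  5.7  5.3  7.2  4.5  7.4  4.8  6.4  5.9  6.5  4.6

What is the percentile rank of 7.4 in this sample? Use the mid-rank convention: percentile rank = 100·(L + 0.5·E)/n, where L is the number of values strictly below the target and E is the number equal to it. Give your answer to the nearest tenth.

Sorted: 4.3, 4.5, 4.6, 4.8, 4.9, 5.3, 5.7, 5.9, 6.2, 6.4, 6.5, 6.5, 7.2, 7.4, 8.2.
Count below 7.4: L = 13; count equal: E = 1; n = 15.
Percentile rank = 100·(13 + 0.5·1)/15 = 100·13.5/15 = 90.

90.0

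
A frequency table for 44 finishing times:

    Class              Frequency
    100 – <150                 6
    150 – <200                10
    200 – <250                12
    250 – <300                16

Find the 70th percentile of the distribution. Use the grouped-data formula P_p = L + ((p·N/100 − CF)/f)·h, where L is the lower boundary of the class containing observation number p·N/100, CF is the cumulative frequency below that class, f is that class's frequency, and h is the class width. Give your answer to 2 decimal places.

258.75

N = 44; target position k = 70/100 · 44 = 30.8.
Cumulative frequencies: 6, 16, 28, 44.
Observation 30.8 falls in the class 250 – <300.
L = 250, CF = 28, f = 16, h = 50.
P70 = 250 + ((30.8 − 28)/16)·50 = 250 + 8.75 = 258.75.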